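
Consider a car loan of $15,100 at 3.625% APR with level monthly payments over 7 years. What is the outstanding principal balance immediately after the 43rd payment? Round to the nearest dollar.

With monthly rate i = 3.625%/12 = 0.0030208, the balance after k of n payments is P · [(1+i)^n − (1+i)^k] / [(1+i)^n − 1].
(1+0.0030208)^84 = 1.28835666 and (1+0.0030208)^43 = 1.13848682, so the balance is 15,100 × (1.28835666 − 1.13848682) / (1.28835666 − 1) = $7,848.04.

$7,848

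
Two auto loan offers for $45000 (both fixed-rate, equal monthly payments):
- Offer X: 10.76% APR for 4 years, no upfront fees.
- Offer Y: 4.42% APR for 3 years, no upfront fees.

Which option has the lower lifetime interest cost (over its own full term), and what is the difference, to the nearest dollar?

Offer X: monthly rate = 10.76%/12 = 0.0089667; payment = 45,000 × 0.0089667 / (1 − (1+0.0089667)^−48) = $1,157.81.
Total interest on Offer X = 48 × $1,157.81 − $45,000 = $10,574.88.
Offer Y: at 4.42% the monthly rate is 0.0036833, so the payment is 45,000 × 0.0036833 / (1 − 1.0036833^−36) = $1,337.00.
Total interest on Offer Y = 36 × $1,337.00 − $45,000 = $3,132.00.
Offer Y is lower by $7,442.88.

Offer Y by $7,443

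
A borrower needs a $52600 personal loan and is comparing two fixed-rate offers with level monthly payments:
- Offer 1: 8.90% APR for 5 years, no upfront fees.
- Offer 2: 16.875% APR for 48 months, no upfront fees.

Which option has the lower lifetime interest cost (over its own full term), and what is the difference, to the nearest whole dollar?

Offer 1: at 8.90% the monthly rate is 0.0074167, so the payment is 52,600 × 0.0074167 / (1 − 1.0074167^−60) = $1,089.34.
Total interest on Offer 1 = 60 × $1,089.34 − $52,600 = $12,760.40.
Offer 2: at 16.875% the monthly rate is 0.0140625, so the payment is 52,600 × 0.0140625 / (1 − 1.0140625^−48) = $1,514.38.
Total interest on Offer 2 = 48 × $1,514.38 − $52,600 = $20,090.24.
Offer 1 is lower by $7,329.84.

Offer 1 by $7,330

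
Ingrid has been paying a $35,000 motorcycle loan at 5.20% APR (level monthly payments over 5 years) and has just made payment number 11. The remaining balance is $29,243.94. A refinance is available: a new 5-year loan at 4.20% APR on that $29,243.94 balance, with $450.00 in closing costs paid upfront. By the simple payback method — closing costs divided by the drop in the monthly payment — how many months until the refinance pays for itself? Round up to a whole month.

4 months

Current payment = 35,000 × 5.2%/12 / (1 − (1+0.0043333)^−60) = $663.70.
Refinanced payment = 29,243.94 × 0.0035000 / (1 − (1+0.0035000)^−60) = $541.22.
Monthly savings = $663.70 − $541.22 = $122.48.
Break-even = $450.00 / $122.48 = 3.67 → 4 months.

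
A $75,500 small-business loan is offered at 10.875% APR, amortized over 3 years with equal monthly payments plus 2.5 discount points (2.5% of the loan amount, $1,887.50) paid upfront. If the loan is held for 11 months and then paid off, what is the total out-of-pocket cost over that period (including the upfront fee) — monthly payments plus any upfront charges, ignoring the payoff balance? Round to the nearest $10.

$29,030

At 10.875% the monthly rate is 0.0090625, so the payment is 75,500 × 0.0090625 / (1 − 1.0090625^−36) = $2,467.31.
Total outlay = 11 × $2,467.31 + $1,887.50 = $29,027.91.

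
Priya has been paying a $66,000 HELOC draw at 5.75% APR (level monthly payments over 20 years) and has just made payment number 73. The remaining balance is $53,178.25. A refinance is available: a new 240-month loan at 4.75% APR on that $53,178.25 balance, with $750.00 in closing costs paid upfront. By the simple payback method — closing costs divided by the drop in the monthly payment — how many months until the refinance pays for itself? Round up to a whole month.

7 months

Current payment = 66,000 × 5.75%/12 / (1 − (1+0.0047917)^−240) = $463.38.
Refinanced payment = 53,178.25 × 0.0039583 / (1 − (1+0.0039583)^−240) = $343.65.
Monthly savings = $463.38 − $343.65 = $119.73.
Break-even = $750.00 / $119.73 = 6.26 → 7 months.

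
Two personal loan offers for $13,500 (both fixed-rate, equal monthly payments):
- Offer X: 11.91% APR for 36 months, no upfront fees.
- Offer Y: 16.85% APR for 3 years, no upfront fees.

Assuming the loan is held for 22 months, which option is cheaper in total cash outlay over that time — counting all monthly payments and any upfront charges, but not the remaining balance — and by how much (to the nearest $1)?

Offer X by $715

Offer X: monthly rate = 11.91%/12 = 0.0099250; payment = 13,500 × 0.0099250 / (1 − (1+0.0099250)^−36) = $447.81.
Offer Y: at 16.85% the monthly rate is 0.0140417, so the payment is 13,500 × 0.0140417 / (1 − 1.0140417^−36) = $480.30.
Over 22 months: Offer X costs 22 × $447.81 = $9,851.82; Offer Y costs 22 × $480.30 = $10,566.60.
Offer X is cheaper by $10,566.60 − $9,851.82 = $714.78.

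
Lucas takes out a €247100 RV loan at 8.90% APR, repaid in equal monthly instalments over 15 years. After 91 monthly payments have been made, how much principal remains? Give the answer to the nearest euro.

With monthly rate i = 8.9%/12 = 0.0074167, the balance after k of n payments is P · [(1+i)^n − (1+i)^k] / [(1+i)^n − 1].
(1+0.0074167)^180 = 3.78132213 and (1+0.0074167)^91 = 1.95898436, so the balance is 247,100 × (3.78132213 − 1.95898436) / (3.78132213 − 1) = €161,901.30.

€161,901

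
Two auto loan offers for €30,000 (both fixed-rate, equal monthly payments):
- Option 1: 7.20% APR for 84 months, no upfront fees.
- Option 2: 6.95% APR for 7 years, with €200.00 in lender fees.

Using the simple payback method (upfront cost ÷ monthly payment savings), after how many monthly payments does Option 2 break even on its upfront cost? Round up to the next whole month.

55 months

Option 1: monthly rate = 7.2%/12 = 0.0060000; payment = 30,000 × 0.0060000 / (1 − (1+0.0060000)^−84) = €455.72.
Option 2: monthly rate = 6.95%/12 = 0.0057917; payment = 30,000 × 0.0057917 / (1 − (1+0.0057917)^−84) = €452.05.
Monthly savings = €455.72 − €452.05 = €3.67.
Break-even = €200.00 / €3.67 = 54.50 → 55 months.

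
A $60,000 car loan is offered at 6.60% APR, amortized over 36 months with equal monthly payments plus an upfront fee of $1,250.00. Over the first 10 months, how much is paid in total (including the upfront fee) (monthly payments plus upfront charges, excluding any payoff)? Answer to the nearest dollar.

At 6.60% the monthly rate is 0.0055000, so the payment is 60,000 × 0.0055000 / (1 − 1.0055000^−36) = $1,841.67.
Total outlay = 10 × $1,841.67 + $1,250.00 = $19,666.70.

$19,667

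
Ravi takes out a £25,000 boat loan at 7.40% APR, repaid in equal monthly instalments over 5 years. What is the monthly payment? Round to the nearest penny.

£499.76

At 7.40% the monthly rate is 0.0061667, so the payment is 25,000 × 0.0061667 / (1 − 1.0061667^−60) = £499.76.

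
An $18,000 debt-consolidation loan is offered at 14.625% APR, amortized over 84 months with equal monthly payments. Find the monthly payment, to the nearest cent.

$343.57

Monthly rate = 14.625%/12 = 0.0121875; payment = 18,000 × 0.0121875 / (1 − (1+0.0121875)^−84) = $343.57.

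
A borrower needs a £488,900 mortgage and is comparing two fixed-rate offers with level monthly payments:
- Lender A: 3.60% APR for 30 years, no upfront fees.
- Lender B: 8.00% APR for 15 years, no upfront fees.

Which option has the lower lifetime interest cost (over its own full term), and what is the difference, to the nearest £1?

Lender A by £40,799

Lender A: at 3.60% the monthly rate is 0.0030000, so the payment is 488,900 × 0.0030000 / (1 − 1.0030000^−360) = £2,222.76.
Total interest on Lender A = 360 × £2,222.76 − £488,900 = £311,293.60.
Lender B: monthly rate = 8%/12 = 0.0066667; payment = 488,900 × 0.0066667 / (1 − (1+0.0066667)^−180) = £4,672.18.
Total interest on Lender B = 180 × £4,672.18 − £488,900 = £352,092.40.
Lender A is lower by £40,798.80.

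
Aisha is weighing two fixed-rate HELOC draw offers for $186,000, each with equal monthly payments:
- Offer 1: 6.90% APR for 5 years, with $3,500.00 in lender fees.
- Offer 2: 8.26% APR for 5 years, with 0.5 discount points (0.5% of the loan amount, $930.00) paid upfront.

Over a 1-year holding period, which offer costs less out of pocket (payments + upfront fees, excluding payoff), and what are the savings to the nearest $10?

Offer 1: monthly rate = 6.9%/12 = 0.0057500; payment = 186,000 × 0.0057500 / (1 − (1+0.0057500)^−60) = $3,674.25.
Offer 2: monthly rate = 8.26%/12 = 0.0068833; payment = 186,000 × 0.0068833 / (1 − (1+0.0068833)^−60) = $3,794.60.
Over 12 months: Offer 1 costs 12 × $3,674.25 + $3,500.00 = $47,591.00; Offer 2 costs 12 × $3,794.60 + $930.00 = $46,465.20.
Offer 2 is cheaper by $47,591.00 − $46,465.20 = $1,125.80.

Offer 2 by $1,130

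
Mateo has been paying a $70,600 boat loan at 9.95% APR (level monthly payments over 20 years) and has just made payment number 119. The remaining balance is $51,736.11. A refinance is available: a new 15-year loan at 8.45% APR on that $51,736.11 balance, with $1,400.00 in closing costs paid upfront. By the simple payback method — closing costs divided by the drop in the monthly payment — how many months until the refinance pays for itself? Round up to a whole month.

9 months

Current payment = 70,600 × 9.95%/12 / (1 − (1+0.0082917)^−240) = $678.97.
Refinanced payment = 51,736.11 × 0.0070417 / (1 − (1+0.0070417)^−180) = $507.95.
Monthly savings = $678.97 − $507.95 = $171.02.
Break-even = $1,400.00 / $171.02 = 8.19 → 9 months.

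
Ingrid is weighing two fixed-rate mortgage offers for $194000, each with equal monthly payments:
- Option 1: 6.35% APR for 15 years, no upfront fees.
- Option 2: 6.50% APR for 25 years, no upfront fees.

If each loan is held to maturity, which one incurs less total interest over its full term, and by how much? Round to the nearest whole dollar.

Option 1 by $91,652

Option 1: at 6.35% the monthly rate is 0.0052917, so the payment is 194,000 × 0.0052917 / (1 − 1.0052917^−180) = $1,673.99.
Total interest on Option 1 = 180 × $1,673.99 − $194,000 = $107,318.20.
Option 2: at 6.50% the monthly rate is 0.0054167, so the payment is 194,000 × 0.0054167 / (1 − 1.0054167^−300) = $1,309.90.
Total interest on Option 2 = 300 × $1,309.90 − $194,000 = $198,970.00.
Option 1 is lower by $91,651.80.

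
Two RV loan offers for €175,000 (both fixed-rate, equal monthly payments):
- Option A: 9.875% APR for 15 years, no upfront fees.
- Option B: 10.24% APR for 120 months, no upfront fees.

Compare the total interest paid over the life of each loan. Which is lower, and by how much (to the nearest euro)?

Option A: at 9.875% the monthly rate is 0.0082292, so the payment is 175,000 × 0.0082292 / (1 − 1.0082292^−180) = €1,867.20.
Total interest on Option A = 180 × €1,867.20 − €175,000 = €161,096.00.
Option B: monthly rate = 10.24%/12 = 0.0085333; payment = 175,000 × 0.0085333 / (1 − (1+0.0085333)^−120) = €2,335.96.
Total interest on Option B = 120 × €2,335.96 − €175,000 = €105,315.20.
Option B is lower by €55,780.80.

Option B by €55,781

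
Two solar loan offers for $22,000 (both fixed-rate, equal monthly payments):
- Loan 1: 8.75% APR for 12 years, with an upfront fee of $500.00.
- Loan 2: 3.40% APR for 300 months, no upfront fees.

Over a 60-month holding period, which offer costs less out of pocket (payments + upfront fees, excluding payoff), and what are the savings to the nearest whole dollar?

Loan 1: monthly rate = 8.75%/12 = 0.0072917; payment = 22,000 × 0.0072917 / (1 − (1+0.0072917)^−144) = $247.28.
Loan 2: monthly rate = 3.4%/12 = 0.0028333; payment = 22,000 × 0.0028333 / (1 − (1+0.0028333)^−300) = $108.96.
Over 60 months: Loan 1 costs 60 × $247.28 + $500.00 = $15,336.80; Loan 2 costs 60 × $108.96 = $6,537.60.
Loan 2 is cheaper by $15,336.80 − $6,537.60 = $8,799.20.

Loan 2 by $8,799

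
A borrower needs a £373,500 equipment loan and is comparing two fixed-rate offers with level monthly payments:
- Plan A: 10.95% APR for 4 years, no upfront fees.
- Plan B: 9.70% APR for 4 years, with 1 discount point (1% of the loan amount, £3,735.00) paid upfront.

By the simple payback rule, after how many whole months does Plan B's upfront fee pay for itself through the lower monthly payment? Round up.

17 months

Plan A: at 10.95% the monthly rate is 0.0091250, so the payment is 373,500 × 0.0091250 / (1 − 1.0091250^−48) = £9,644.24.
Plan B: at 9.70% the monthly rate is 0.0080833, so the payment is 373,500 × 0.0080833 / (1 − 1.0080833^−48) = £9,419.20.
Monthly savings = £9,644.24 − £9,419.20 = £225.04.
Break-even = £3,735.00 / £225.04 = 16.60 → 17 months.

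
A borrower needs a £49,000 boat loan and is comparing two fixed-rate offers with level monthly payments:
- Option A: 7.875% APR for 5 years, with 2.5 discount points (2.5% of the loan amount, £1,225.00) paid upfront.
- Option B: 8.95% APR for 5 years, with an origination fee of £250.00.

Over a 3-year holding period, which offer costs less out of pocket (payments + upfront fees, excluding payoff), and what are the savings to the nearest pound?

Option B by £62

Option A: at 7.875% the monthly rate is 0.0065625, so the payment is 49,000 × 0.0065625 / (1 − 1.0065625^−60) = £990.61.
Option B: monthly rate = 8.95%/12 = 0.0074583; payment = 49,000 × 0.0074583 / (1 − (1+0.0074583)^−60) = £1,015.97.
Over 36 months: Option A costs 36 × £990.61 + £1,225.00 = £36,886.96; Option B costs 36 × £1,015.97 + £250.00 = £36,824.92.
Option B is cheaper by £36,886.96 − £36,824.92 = £62.04.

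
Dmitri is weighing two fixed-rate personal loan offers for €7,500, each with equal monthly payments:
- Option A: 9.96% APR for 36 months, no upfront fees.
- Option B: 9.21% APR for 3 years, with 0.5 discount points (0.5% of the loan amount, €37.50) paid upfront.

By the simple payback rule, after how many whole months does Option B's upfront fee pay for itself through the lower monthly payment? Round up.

15 months

Option A: at 9.96% the monthly rate is 0.0083000, so the payment is 7,500 × 0.0083000 / (1 − 1.0083000^−36) = €241.86.
Option B: at 9.21% the monthly rate is 0.0076750, so the payment is 7,500 × 0.0076750 / (1 − 1.0076750^−36) = €239.23.
Monthly savings = €241.86 − €239.23 = €2.63.
Break-even = €37.50 / €2.63 = 14.26 → 15 months.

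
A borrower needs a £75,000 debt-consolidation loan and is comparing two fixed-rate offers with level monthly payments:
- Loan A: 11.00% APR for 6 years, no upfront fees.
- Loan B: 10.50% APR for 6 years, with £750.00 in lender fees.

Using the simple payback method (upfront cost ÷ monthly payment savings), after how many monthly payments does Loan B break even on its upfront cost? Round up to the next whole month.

Loan A: monthly rate = 11%/12 = 0.0091667; payment = 75,000 × 0.0091667 / (1 − (1+0.0091667)^−72) = £1,427.56.
Loan B: at 10.50% the monthly rate is 0.0087500, so the payment is 75,000 × 0.0087500 / (1 − 1.0087500^−72) = £1,408.42.
Monthly savings = £1,427.56 − £1,408.42 = £19.14.
Break-even = £750.00 / £19.14 = 39.18 → 40 months.

40 months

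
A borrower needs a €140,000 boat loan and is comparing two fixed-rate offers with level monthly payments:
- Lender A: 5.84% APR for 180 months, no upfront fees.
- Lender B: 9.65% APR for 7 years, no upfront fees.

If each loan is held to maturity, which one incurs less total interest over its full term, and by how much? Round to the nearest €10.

Lender B by €17,370

Lender A: monthly rate = 5.84%/12 = 0.0048667; payment = 140,000 × 0.0048667 / (1 − (1+0.0048667)^−180) = €1,169.33.
Total interest on Lender A = 180 × €1,169.33 − €140,000 = €70,479.40.
Lender B: monthly rate = 9.65%/12 = 0.0080417; payment = 140,000 × 0.0080417 / (1 − (1+0.0080417)^−84) = €2,298.93.
Total interest on Lender B = 84 × €2,298.93 − €140,000 = €53,110.12.
Lender B is lower by €17,369.28.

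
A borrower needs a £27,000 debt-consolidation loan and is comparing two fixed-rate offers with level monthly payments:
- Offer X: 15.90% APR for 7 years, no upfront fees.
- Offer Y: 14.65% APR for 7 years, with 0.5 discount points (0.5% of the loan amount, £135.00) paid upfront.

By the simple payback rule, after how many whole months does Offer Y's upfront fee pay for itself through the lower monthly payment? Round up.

Offer X: monthly rate = 15.9%/12 = 0.0132500; payment = 27,000 × 0.0132500 / (1 − (1+0.0132500)^−84) = £534.74.
Offer Y: monthly rate = 14.65%/12 = 0.0122083; payment = 27,000 × 0.0122083 / (1 − (1+0.0122083)^−84) = £515.72.
Monthly savings = £534.74 − £515.72 = £19.02.
Break-even = £135.00 / £19.02 = 7.10 → 8 months.

8 months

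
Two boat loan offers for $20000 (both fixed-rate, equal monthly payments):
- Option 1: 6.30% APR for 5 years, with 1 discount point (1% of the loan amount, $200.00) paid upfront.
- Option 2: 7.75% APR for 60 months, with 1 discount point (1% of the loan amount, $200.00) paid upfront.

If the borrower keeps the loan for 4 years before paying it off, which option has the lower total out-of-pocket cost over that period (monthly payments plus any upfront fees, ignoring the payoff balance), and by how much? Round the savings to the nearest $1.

Option 1: monthly rate = 6.3%/12 = 0.0052500; payment = 20,000 × 0.0052500 / (1 − (1+0.0052500)^−60) = $389.45.
Option 2: at 7.75% the monthly rate is 0.0064583, so the payment is 20,000 × 0.0064583 / (1 − 1.0064583^−60) = $403.14.
Over 48 months: Option 1 costs 48 × $389.45 + $200.00 = $18,893.60; Option 2 costs 48 × $403.14 + $200.00 = $19,550.72.
Option 1 is cheaper by $19,550.72 − $18,893.60 = $657.12.

Option 1 by $657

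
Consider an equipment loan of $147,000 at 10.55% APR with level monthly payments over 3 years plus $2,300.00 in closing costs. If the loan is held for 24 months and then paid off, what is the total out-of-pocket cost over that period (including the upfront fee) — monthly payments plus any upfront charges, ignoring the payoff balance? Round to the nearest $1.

$117,052

At 10.55% the monthly rate is 0.0087917, so the payment is 147,000 × 0.0087917 / (1 − 1.0087917^−36) = $4,781.33.
Total outlay = 24 × $4,781.33 + $2,300.00 = $117,051.92.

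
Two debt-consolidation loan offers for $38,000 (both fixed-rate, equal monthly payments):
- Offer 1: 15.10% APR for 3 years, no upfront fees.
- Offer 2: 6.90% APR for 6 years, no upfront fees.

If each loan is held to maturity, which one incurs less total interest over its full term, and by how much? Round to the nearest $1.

Offer 1: at 15.10% the monthly rate is 0.0125833, so the payment is 38,000 × 0.0125833 / (1 − 1.0125833^−36) = $1,319.14.
Total interest on Offer 1 = 36 × $1,319.14 − $38,000 = $9,489.04.
Offer 2: at 6.90% the monthly rate is 0.0057500, so the payment is 38,000 × 0.0057500 / (1 − 1.0057500^−72) = $646.04.
Total interest on Offer 2 = 72 × $646.04 − $38,000 = $8,514.88.
Offer 2 is lower by $974.16.

Offer 2 by $974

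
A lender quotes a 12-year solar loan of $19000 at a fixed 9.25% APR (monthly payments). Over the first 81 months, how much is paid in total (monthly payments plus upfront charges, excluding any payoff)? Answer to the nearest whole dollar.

Monthly rate = 9.25%/12 = 0.0077083; payment = 19,000 × 0.0077083 / (1 − (1+0.0077083)^−144) = $218.91.
Total outlay = 81 × $218.91 = $17,731.71.

$17,732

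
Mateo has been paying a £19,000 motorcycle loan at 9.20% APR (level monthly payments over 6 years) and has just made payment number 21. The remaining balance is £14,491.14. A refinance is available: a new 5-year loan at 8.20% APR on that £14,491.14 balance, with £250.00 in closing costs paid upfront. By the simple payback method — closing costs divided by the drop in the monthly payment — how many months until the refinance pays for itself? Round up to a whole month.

6 months

Current payment = 19,000 × 9.2%/12 / (1 − (1+0.0076667)^−72) = £344.37.
Refinanced payment = 14,491.14 × 0.0068333 / (1 − (1+0.0068333)^−60) = £295.22.
Monthly savings = £344.37 − £295.22 = £49.15.
Break-even = £250.00 / £49.15 = 5.09 → 6 months.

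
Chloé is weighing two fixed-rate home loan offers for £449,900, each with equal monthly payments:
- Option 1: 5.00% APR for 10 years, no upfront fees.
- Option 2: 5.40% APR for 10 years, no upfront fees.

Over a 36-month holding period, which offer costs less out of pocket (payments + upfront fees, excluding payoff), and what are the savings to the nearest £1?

Option 1: at 5.00% the monthly rate is 0.0041667, so the payment is 449,900 × 0.0041667 / (1 − 1.0041667^−120) = £4,771.89.
Option 2: at 5.40% the monthly rate is 0.0045000, so the payment is 449,900 × 0.0045000 / (1 − 1.0045000^−120) = £4,860.33.
Over 36 months: Option 1 costs 36 × £4,771.89 = £171,788.04; Option 2 costs 36 × £4,860.33 = £174,971.88.
Option 1 is cheaper by £174,971.88 − £171,788.04 = £3,183.84.

Option 1 by £3,184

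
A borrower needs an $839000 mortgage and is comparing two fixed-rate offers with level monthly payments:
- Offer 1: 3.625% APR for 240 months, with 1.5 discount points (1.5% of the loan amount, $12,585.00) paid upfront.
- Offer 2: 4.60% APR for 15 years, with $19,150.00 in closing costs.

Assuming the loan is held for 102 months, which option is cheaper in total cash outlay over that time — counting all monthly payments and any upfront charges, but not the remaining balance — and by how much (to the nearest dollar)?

Offer 1: at 3.625% the monthly rate is 0.0030208, so the payment is 839,000 × 0.0030208 / (1 − 1.0030208^−240) = $4,919.93.
Offer 2: at 4.60% the monthly rate is 0.0038333, so the payment is 839,000 × 0.0038333 / (1 − 1.0038333^−180) = $6,461.26.
Over 102 months: Offer 1 costs 102 × $4,919.93 + $12,585.00 = $514,417.86; Offer 2 costs 102 × $6,461.26 + $19,150.00 = $678,198.52.
Offer 1 is cheaper by $678,198.52 − $514,417.86 = $163,780.66.

Offer 1 by $163,781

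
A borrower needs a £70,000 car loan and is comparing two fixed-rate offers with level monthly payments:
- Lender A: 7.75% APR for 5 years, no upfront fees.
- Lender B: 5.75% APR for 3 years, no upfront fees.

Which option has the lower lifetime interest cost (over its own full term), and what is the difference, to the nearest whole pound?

Lender B by £8,281

Lender A: at 7.75% the monthly rate is 0.0064583, so the payment is 70,000 × 0.0064583 / (1 − 1.0064583^−60) = £1,410.99.
Total interest on Lender A = 60 × £1,410.99 − £70,000 = £14,659.40.
Lender B: at 5.75% the monthly rate is 0.0047917, so the payment is 70,000 × 0.0047917 / (1 − 1.0047917^−36) = £2,121.62.
Total interest on Lender B = 36 × £2,121.62 − £70,000 = £6,378.32.
Lender B is lower by £8,281.08.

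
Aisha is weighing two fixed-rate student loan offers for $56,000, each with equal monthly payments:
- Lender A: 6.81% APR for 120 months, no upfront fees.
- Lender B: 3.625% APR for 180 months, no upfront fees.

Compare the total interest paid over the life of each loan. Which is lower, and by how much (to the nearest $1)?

Lender B by $4,688

Lender A: at 6.81% the monthly rate is 0.0056750, so the payment is 56,000 × 0.0056750 / (1 − 1.0056750^−120) = $644.74.
Total interest on Lender A = 120 × $644.74 − $56,000 = $21,368.80.
Lender B: monthly rate = 3.625%/12 = 0.0030208; payment = 56,000 × 0.0030208 / (1 − (1+0.0030208)^−180) = $403.78.
Total interest on Lender B = 180 × $403.78 − $56,000 = $16,680.40.
Lender B is lower by $4,688.40.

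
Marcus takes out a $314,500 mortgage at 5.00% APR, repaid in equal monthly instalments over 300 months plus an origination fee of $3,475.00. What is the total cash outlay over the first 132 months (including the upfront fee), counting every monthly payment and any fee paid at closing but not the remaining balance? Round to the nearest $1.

$246,162

Monthly rate = 5%/12 = 0.0041667; payment = 314,500 × 0.0041667 / (1 − (1+0.0041667)^−300) = $1,838.54.
Total outlay = 132 × $1,838.54 + $3,475.00 = $246,162.28.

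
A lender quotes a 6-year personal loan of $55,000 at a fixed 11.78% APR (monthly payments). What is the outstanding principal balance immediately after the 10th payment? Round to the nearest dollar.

With monthly rate i = 11.78%/12 = 0.0098167, the balance after k of n payments is P · [(1+i)^n − (1+i)^k] / [(1+i)^n − 1].
(1+0.0098167)^72 = 2.02051682 and (1+0.0098167)^10 = 1.10261867, so the balance is 55,000 × (2.02051682 − 1.10261867) / (2.02051682 − 1) = $49,469.44.

$49,469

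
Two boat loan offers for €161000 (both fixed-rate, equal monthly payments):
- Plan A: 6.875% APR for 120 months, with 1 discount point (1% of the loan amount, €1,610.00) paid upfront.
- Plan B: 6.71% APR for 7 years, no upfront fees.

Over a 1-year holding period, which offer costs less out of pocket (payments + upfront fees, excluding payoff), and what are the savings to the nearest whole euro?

Plan A: monthly rate = 6.875%/12 = 0.0057292; payment = 161,000 × 0.0057292 / (1 − (1+0.0057292)^−120) = €1,858.99.
Plan B: monthly rate = 6.71%/12 = 0.0055917; payment = 161,000 × 0.0055917 / (1 − (1+0.0055917)^−84) = €2,407.16.
Over 12 months: Plan A costs 12 × €1,858.99 + €1,610.00 = €23,917.88; Plan B costs 12 × €2,407.16 = €28,885.92.
Plan A is cheaper by €28,885.92 − €23,917.88 = €4,968.04.

Plan A by €4,968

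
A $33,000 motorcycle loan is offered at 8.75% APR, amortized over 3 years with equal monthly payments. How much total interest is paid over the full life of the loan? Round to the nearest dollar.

$4,640

Monthly rate = 8.75%/12 = 0.0072917; payment = 33,000 × 0.0072917 / (1 − (1+0.0072917)^−36) = $1,045.56.
Total paid = 36 × $1,045.56 = $37,640.16; interest = $37,640.16 − $33,000 = $4,640.16.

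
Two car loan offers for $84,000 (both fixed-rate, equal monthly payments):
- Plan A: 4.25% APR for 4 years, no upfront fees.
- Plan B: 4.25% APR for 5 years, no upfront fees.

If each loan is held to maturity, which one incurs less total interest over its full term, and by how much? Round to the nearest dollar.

Plan A: monthly rate = 4.25%/12 = 0.0035417; payment = 84,000 × 0.0035417 / (1 − (1+0.0035417)^−48) = $1,906.05.
Total interest on Plan A = 48 × $1,906.05 − $84,000 = $7,490.40.
Plan B: monthly rate = 4.25%/12 = 0.0035417; payment = 84,000 × 0.0035417 / (1 − (1+0.0035417)^−60) = $1,556.48.
Total interest on Plan B = 60 × $1,556.48 − $84,000 = $9,388.80.
Plan A is lower by $1,898.40.

Plan A by $1,898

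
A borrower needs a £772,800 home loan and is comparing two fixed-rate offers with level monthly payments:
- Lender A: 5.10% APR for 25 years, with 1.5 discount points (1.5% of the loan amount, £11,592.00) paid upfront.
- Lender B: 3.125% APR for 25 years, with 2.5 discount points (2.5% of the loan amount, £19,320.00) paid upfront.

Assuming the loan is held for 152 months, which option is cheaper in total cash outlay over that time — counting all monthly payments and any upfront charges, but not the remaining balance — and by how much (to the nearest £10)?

Lender B by £121,120

Lender A: at 5.10% the monthly rate is 0.0042500, so the payment is 772,800 × 0.0042500 / (1 − 1.0042500^−300) = £4,562.85.
Lender B: at 3.125% the monthly rate is 0.0026042, so the payment is 772,800 × 0.0026042 / (1 − 1.0026042^−300) = £3,715.15.
Over 152 months: Lender A costs 152 × £4,562.85 + £11,592.00 = £705,145.20; Lender B costs 152 × £3,715.15 + £19,320.00 = £584,022.80.
Lender B is cheaper by £705,145.20 − £584,022.80 = £121,122.40.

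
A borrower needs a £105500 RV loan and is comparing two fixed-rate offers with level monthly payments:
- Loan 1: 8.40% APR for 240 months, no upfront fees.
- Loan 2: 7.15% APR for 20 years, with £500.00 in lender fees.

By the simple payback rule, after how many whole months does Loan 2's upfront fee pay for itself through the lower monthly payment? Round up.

Loan 1: monthly rate = 8.4%/12 = 0.0070000; payment = 105,500 × 0.0070000 / (1 − (1+0.0070000)^−240) = £908.89.
Loan 2: at 7.15% the monthly rate is 0.0059583, so the payment is 105,500 × 0.0059583 / (1 − 1.0059583^−240) = £827.47.
Monthly savings = £908.89 − £827.47 = £81.42.
Break-even = £500.00 / £81.42 = 6.14 → 7 months.

7 months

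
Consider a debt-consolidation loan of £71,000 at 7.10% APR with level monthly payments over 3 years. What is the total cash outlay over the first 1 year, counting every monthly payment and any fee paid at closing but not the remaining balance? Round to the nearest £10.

At 7.10% the monthly rate is 0.0059167, so the payment is 71,000 × 0.0059167 / (1 − 1.0059167^−36) = £2,195.52.
Total outlay = 12 × £2,195.52 = £26,346.24.

£26,350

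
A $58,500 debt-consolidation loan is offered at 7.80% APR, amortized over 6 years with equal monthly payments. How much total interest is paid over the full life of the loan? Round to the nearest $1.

$14,939

Monthly rate = 7.8%/12 = 0.0065000; payment = 58,500 × 0.0065000 / (1 − (1+0.0065000)^−72) = $1,019.99.
Total paid = 72 × $1,019.99 = $73,439.28; interest = $73,439.28 − $58,500 = $14,939.28.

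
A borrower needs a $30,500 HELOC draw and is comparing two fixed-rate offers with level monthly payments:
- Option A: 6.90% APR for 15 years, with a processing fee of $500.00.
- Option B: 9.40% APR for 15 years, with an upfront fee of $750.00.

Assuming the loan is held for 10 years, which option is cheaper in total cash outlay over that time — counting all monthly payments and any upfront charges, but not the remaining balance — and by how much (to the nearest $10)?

Option A: monthly rate = 6.9%/12 = 0.0057500; payment = 30,500 × 0.0057500 / (1 − (1+0.0057500)^−180) = $272.44.
Option B: monthly rate = 9.4%/12 = 0.0078333; payment = 30,500 × 0.0078333 / (1 − (1+0.0078333)^−180) = $316.65.
Over 120 months: Option A costs 120 × $272.44 + $500.00 = $33,192.80; Option B costs 120 × $316.65 + $750.00 = $38,748.00.
Option A is cheaper by $38,748.00 − $33,192.80 = $5,555.20.

Option A by $5,560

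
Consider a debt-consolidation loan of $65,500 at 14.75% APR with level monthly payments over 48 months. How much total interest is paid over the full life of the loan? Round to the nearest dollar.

At 14.75% the monthly rate is 0.0122917, so the payment is 65,500 × 0.0122917 / (1 − 1.0122917^−48) = $1,814.62.
Total paid = 48 × $1,814.62 = $87,101.76; interest = $87,101.76 − $65,500 = $21,601.76.

$21,602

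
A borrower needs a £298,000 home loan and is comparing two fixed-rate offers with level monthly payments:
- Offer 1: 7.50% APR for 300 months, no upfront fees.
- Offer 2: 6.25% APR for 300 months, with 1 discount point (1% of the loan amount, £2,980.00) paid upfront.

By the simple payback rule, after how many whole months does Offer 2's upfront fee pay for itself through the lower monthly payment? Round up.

13 months

Offer 1: monthly rate = 7.5%/12 = 0.0062500; payment = 298,000 × 0.0062500 / (1 − (1+0.0062500)^−300) = £2,202.19.
Offer 2: at 6.25% the monthly rate is 0.0052083, so the payment is 298,000 × 0.0052083 / (1 − 1.0052083^−300) = £1,965.81.
Monthly savings = £2,202.19 − £1,965.81 = £236.38.
Break-even = £2,980.00 / £236.38 = 12.61 → 13 months.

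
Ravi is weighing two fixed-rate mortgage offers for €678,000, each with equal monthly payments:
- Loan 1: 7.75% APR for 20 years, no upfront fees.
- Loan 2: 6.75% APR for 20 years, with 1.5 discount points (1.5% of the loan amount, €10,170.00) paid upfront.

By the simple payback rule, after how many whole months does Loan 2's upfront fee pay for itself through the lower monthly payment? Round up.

25 months

Loan 1: at 7.75% the monthly rate is 0.0064583, so the payment is 678,000 × 0.0064583 / (1 − 1.0064583^−240) = €5,566.03.
Loan 2: monthly rate = 6.75%/12 = 0.0056250; payment = 678,000 × 0.0056250 / (1 − (1+0.0056250)^−240) = €5,155.27.
Monthly savings = €5,566.03 − €5,155.27 = €410.76.
Break-even = €10,170.00 / €410.76 = 24.76 → 25 months.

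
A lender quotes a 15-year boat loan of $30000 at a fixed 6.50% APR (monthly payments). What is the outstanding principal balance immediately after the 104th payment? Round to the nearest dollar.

$16,245

With monthly rate i = 6.5%/12 = 0.0054167, the balance after k of n payments is P · [(1+i)^n − (1+i)^k] / [(1+i)^n − 1].
(1+0.0054167)^180 = 2.64420082 and (1+0.0054167)^104 = 1.75384957, so the balance is 30,000 × (2.64420082 − 1.75384957) / (2.64420082 − 1) = $16,245.30.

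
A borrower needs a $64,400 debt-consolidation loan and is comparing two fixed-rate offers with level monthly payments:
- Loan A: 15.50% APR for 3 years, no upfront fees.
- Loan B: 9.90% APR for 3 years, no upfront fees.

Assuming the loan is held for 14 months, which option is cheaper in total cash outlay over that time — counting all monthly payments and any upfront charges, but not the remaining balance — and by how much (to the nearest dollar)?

Loan A: at 15.50% the monthly rate is 0.0129167, so the payment is 64,400 × 0.0129167 / (1 − 1.0129167^−36) = $2,248.25.
Loan B: monthly rate = 9.9%/12 = 0.0082500; payment = 64,400 × 0.0082500 / (1 − (1+0.0082500)^−36) = $2,074.98.
Over 14 months: Loan A costs 14 × $2,248.25 = $31,475.50; Loan B costs 14 × $2,074.98 = $29,049.72.
Loan B is cheaper by $31,475.50 − $29,049.72 = $2,425.78.

Loan B by $2,426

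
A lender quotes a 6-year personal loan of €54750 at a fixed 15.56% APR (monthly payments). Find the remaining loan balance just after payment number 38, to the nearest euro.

With monthly rate i = 15.56%/12 = 0.0129667, the balance after k of n payments is P · [(1+i)^n − (1+i)^k] / [(1+i)^n − 1].
(1+0.0129667)^72 = 2.52843107 and (1+0.0129667)^38 = 1.63160816, so the balance is 54,750 × (2.52843107 − 1.63160816) / (2.52843107 − 1) = €32,125.13.

€32,125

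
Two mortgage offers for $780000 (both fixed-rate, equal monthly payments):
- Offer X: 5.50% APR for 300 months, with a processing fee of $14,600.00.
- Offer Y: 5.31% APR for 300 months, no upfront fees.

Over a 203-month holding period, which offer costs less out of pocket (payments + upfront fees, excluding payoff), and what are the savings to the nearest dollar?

Offer Y by $32,484

Offer X: at 5.50% the monthly rate is 0.0045833, so the payment is 780,000 × 0.0045833 / (1 − 1.0045833^−300) = $4,789.88.
Offer Y: at 5.31% the monthly rate is 0.0044250, so the payment is 780,000 × 0.0044250 / (1 − 1.0044250^−300) = $4,701.78.
Over 203 months: Offer X costs 203 × $4,789.88 + $14,600.00 = $986,945.64; Offer Y costs 203 × $4,701.78 = $954,461.34.
Offer Y is cheaper by $986,945.64 − $954,461.34 = $32,484.30.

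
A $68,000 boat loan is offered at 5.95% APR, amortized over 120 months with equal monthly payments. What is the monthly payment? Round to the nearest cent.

Monthly rate = 5.95%/12 = 0.0049583; payment = 68,000 × 0.0049583 / (1 − (1+0.0049583)^−120) = $753.23.

$753.23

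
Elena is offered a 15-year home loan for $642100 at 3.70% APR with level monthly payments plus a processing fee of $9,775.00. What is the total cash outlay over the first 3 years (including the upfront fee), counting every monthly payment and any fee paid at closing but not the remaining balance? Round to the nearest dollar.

At 3.70% the monthly rate is 0.0030833, so the payment is 642,100 × 0.0030833 / (1 − 1.0030833^−180) = $4,653.58.
Total outlay = 36 × $4,653.58 + $9,775.00 = $177,303.88.

$177,304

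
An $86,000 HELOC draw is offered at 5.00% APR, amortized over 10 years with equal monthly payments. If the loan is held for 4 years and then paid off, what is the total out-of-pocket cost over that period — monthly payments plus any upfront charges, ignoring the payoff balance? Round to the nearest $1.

Monthly rate = 5%/12 = 0.0041667; payment = 86,000 × 0.0041667 / (1 − (1+0.0041667)^−120) = $912.16.
Total outlay = 48 × $912.16 = $43,783.68.

$43,784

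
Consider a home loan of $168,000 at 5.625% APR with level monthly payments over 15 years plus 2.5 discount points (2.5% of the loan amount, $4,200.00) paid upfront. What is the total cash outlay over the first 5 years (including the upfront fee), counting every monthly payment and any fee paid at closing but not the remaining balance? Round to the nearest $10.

Monthly rate = 5.625%/12 = 0.0046875; payment = 168,000 × 0.0046875 / (1 − (1+0.0046875)^−180) = $1,383.87.
Total outlay = 60 × $1,383.87 + $4,200.00 = $87,232.20.

$87,230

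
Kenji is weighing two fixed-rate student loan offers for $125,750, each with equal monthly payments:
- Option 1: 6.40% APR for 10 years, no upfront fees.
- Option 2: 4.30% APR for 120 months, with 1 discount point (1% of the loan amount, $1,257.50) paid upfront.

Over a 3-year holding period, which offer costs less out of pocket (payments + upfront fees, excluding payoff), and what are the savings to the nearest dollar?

Option 2 by $3,434

Option 1: monthly rate = 6.4%/12 = 0.0053333; payment = 125,750 × 0.0053333 / (1 − (1+0.0053333)^−120) = $1,421.48.
Option 2: at 4.30% the monthly rate is 0.0035833, so the payment is 125,750 × 0.0035833 / (1 − 1.0035833^−120) = $1,291.16.
Over 36 months: Option 1 costs 36 × $1,421.48 = $51,173.28; Option 2 costs 36 × $1,291.16 + $1,257.50 = $47,739.26.
Option 2 is cheaper by $51,173.28 − $47,739.26 = $3,434.02.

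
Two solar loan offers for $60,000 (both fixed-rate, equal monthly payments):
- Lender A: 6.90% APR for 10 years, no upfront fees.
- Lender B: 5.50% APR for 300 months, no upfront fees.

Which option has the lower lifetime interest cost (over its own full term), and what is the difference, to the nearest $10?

Lender A by $27,310

Lender A: monthly rate = 6.9%/12 = 0.0057500; payment = 60,000 × 0.0057500 / (1 − (1+0.0057500)^−120) = $693.56.
Total interest on Lender A = 120 × $693.56 − $60,000 = $23,227.20.
Lender B: monthly rate = 5.5%/12 = 0.0045833; payment = 60,000 × 0.0045833 / (1 − (1+0.0045833)^−300) = $368.45.
Total interest on Lender B = 300 × $368.45 − $60,000 = $50,535.00.
Lender A is lower by $27,307.80.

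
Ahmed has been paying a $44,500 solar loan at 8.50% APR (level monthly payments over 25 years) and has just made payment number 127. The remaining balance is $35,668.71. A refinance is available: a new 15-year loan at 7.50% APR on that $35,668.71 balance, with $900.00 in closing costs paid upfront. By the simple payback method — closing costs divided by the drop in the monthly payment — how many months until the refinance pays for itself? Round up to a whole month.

33 months

Current payment = 44,500 × 8.5%/12 / (1 − (1+0.0070833)^−300) = $358.33.
Refinanced payment = 35,668.71 × 0.0062500 / (1 − (1+0.0062500)^−180) = $330.65.
Monthly savings = $358.33 − $330.65 = $27.68.
Break-even = $900.00 / $27.68 = 32.51 → 33 months.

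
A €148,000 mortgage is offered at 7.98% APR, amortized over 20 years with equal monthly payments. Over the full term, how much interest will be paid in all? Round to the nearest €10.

At 7.98% the monthly rate is 0.0066500, so the payment is 148,000 × 0.0066500 / (1 − 1.0066500^−240) = €1,236.09.
Total paid = 240 × €1,236.09 = €296,661.60; interest = €296,661.60 − €148,000 = €148,661.60.

€148,660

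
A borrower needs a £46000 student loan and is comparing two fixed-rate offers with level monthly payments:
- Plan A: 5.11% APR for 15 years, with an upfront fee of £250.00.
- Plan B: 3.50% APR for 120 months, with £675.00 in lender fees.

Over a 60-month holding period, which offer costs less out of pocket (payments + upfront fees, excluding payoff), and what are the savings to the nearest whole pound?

Plan A by £5,733

Plan A: at 5.11% the monthly rate is 0.0042583, so the payment is 46,000 × 0.0042583 / (1 − 1.0042583^−180) = £366.41.
Plan B: monthly rate = 3.5%/12 = 0.0029167; payment = 46,000 × 0.0029167 / (1 − (1+0.0029167)^−120) = £454.87.
Over 60 months: Plan A costs 60 × £366.41 + £250.00 = £22,234.60; Plan B costs 60 × £454.87 + £675.00 = £27,967.20.
Plan A is cheaper by £27,967.20 − £22,234.60 = £5,732.60.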